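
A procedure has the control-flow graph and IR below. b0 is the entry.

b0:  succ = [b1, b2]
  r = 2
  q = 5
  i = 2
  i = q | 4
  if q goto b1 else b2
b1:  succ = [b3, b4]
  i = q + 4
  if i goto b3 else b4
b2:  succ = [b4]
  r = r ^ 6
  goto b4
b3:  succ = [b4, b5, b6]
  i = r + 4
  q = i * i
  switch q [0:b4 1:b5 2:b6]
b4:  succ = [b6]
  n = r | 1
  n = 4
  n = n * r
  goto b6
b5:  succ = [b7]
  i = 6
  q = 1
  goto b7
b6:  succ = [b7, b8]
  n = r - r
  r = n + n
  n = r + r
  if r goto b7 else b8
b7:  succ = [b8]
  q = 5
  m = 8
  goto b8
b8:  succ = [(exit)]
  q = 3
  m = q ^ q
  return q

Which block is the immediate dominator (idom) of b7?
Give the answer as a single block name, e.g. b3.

idom tree: b1←b0 b2←b0 b3←b1 b4←b0 b5←b3 b6←b0 b7←b0 b8←b0
Dom∩ at merges:
  b4: preds {b1,b2,b3}: {b0,b1} ∩ {b0,b2} ∩ {b0,b1,b3} = {b0}; idom=b0
  b6: preds {b3,b4}: {b0,b1,b3} ∩ {b0,b4} = {b0}; idom=b0
  b7: preds {b5,b6}: {b0,b1,b3,b5} ∩ {b0,b6} = {b0}; idom=b0
  b8: preds {b6,b7}: {b0,b6} ∩ {b0,b7} = {b0}; idom=b0

idom(b7) = b0

Answer: b0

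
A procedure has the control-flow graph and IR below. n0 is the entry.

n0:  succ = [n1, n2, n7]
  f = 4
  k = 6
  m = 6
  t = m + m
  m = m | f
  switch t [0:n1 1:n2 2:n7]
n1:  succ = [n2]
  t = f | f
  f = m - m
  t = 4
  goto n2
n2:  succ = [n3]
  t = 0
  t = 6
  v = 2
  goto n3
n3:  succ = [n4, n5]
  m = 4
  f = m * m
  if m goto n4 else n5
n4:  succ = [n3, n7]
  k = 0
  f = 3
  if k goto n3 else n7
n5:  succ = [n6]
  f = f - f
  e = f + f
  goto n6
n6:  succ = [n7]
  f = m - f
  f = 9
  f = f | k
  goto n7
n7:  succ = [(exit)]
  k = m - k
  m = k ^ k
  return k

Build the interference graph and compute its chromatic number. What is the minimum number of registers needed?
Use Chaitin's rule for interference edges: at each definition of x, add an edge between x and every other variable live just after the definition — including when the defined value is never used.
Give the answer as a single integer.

def/use:
  n0: {f,k,m,t} / ∅
  n1: {f,t} / {f,m}
  n2: {t,v} / ∅
  n3: {f,m} / ∅
  n4: {f,k} / ∅
  n5: {e,f} / {f}
  n6: {f} / {f,k,m}
  n7: {k,m} / {k,m}

Liveness:
  live n0: ∅→{f,k,m}
  live n1: {f,k,m}→{k}
  live n2: {k}→{k}
  live n3: {k}→{f,k,m}
  live n4: {m}→{k,m}
  live n5: {f,k,m}→{f,k,m}
  live n6: {f,k,m}→{k,m}
  live n7: {k,m}→∅

Interference:
  e: {f,k,m}
  f: {e,k,m,t}
  k: {e,f,m,t,v}
  m: {e,f,k,t}
  t: {f,k,m}
  v: {k}

Registers:
  lower bound: {e,f,k,m} mutually conflict ⇒ χ ≥ 4
  4-colouring: r0={k}  r1={f,v}  r2={m}  r3={e,t}
  χ = 4

Answer: 4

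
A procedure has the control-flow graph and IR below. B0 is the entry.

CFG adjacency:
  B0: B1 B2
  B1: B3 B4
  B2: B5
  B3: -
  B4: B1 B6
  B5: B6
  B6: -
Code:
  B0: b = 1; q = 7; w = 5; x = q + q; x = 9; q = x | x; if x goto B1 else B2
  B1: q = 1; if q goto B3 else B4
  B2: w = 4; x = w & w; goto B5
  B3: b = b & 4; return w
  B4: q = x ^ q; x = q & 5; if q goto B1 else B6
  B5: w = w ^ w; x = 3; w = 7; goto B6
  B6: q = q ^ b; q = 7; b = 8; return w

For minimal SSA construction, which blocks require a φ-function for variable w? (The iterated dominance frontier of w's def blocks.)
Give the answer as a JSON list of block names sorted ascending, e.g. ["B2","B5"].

Answer: ["B6"]

Derivation:
idom tree: B1←B0 B2←B0 B3←B1 B4←B1 B5←B2 B6←B0
Join-block Dom:
  B1: preds {B0,B4}: {B0} ∩ {B0,B1,B4} = {B0}; idom=B0
  B6: preds {B4,B5}: {B0,B1,B4} ∩ {B0,B2,B5} = {B0}; idom=B0

Frontier:
  join B1 pred B0: · stop@B0
  join B1 pred B4: B4→B1 stop@B0
  join B6 pred B4: B4→B1 stop@B0
  join B6 pred B5: B5→B2 stop@B0
  B0 → ∅
  B1 → {B1,B6}
  B2 → {B6}
  B3 → ∅
  B4 → {B1,B6}
  B5 → {B6}
  B6 → ∅

φ for w: defs {B0,B2,B5}
  DF⁺ = {B6}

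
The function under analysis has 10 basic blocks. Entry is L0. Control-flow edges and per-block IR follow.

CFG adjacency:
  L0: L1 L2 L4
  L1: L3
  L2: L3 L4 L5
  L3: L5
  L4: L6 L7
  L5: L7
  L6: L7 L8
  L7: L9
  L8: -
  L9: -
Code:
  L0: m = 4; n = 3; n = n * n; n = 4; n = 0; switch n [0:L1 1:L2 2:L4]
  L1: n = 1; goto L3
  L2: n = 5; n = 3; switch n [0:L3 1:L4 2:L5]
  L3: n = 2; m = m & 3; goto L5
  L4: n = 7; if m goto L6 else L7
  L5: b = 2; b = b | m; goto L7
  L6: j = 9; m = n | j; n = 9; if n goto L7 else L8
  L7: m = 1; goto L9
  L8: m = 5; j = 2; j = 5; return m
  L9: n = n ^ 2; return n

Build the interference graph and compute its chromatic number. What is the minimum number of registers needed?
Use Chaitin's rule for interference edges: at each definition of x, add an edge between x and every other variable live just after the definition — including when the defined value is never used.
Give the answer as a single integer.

Answer: 3

Analysis:
Per-block:
  L0 def {m,n} use ∅
  L1 def {n} use ∅
  L2 def {n} use ∅
  L3 def {m,n} use {m}
  L4 def {n} use {m}
  L5 def {b} use {m}
  L6 def {j,m,n} use {n}
  L7 def {m} use ∅
  L8 def {j,m} use ∅
  L9 def {n} use {n}

Live sets:
  L0: in=∅ out={m}
  L1: in={m} out={m}
  L2: in={m} out={m,n}
  L3: in={m} out={m,n}
  L4: in={m} out={n}
  L5: in={m,n} out={n}
  L6: in={n} out={n}
  L7: in={n} out={n}
  L8: in=∅ out=∅
  L9: in={n} out=∅

Interference:
  b: {m,n}
  j: {m,n}
  m: {b,j,n}
  n: {b,j,m}

Registers:
  {b,m,n} pairwise interfere (3-clique) ⇒ χ ≥ 3
  3-colouring: r0={m}  r1={n}  r2={b,j}
  χ = 3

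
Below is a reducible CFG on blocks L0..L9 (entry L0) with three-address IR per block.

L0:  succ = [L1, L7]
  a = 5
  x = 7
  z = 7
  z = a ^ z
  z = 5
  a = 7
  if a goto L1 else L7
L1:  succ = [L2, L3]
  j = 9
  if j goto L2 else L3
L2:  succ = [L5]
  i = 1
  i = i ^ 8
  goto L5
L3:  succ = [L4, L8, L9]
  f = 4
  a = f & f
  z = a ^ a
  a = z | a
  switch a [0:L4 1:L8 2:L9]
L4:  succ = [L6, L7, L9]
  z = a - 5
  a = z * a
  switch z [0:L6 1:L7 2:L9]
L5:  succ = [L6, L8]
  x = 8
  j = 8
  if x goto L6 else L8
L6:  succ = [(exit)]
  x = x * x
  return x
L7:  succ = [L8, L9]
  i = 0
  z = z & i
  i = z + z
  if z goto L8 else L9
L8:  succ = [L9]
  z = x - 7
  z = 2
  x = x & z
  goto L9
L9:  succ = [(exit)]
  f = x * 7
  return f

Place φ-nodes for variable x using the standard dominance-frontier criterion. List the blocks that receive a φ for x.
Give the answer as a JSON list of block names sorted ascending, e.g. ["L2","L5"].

idom tree: L1←L0 L2←L1 L3←L1 L4←L3 L5←L2 L6←L1 L7←L0 L8←L0 L9←L0
Dom∩ at merges:
  L6: preds {L4,L5}: {L0,L1,L3,L4} ∩ {L0,L1,L2,L5} = {L0,L1}; idom=L1
  L7: preds {L0,L4}: {L0} ∩ {L0,L1,L3,L4} = {L0}; idom=L0
  L8: preds {L3,L5,L7}: {L0,L1,L3} ∩ {L0,L1,L2,L5} ∩ {L0,L7} = {L0}; idom=L0
  L9: preds {L3,L4,L7,L8}: {L0,L1,L3} ∩ {L0,L1,L3,L4} ∩ {L0,L7} ∩ {L0,L8} = {L0}; idom=L0

Frontier:
  join L6 pred L4: L4→L3 stop@L1
  join L6 pred L5: L5→L2 stop@L1
  join L7 pred L0: · stop@L0
  join L7 pred L4: L4→L3→L1 stop@L0
  join L8 pred L3: L3→L1 stop@L0
  join L8 pred L5: L5→L2→L1 stop@L0
  join L8 pred L7: L7 stop@L0
  join L9 pred L3: L3→L1 stop@L0
  join L9 pred L4: L4→L3→L1 stop@L0
  join L9 pred L7: L7 stop@L0
  join L9 pred L8: L8 stop@L0
  L0: DF=∅
  L1: DF={L7,L8,L9}
  L2: DF={L6,L8}
  L3: DF={L6,L7,L8,L9}
  L4: DF={L6,L7,L9}
  L5: DF={L6,L8}
  L6: DF=∅
  L7: DF={L8,L9}
  L8: DF={L9}
  L9: DF=∅

φ for x: defs {L0,L5,L6,L8}
  DF⁺ = {L6,L8,L9}

Answer: ["L6", "L8", "L9"]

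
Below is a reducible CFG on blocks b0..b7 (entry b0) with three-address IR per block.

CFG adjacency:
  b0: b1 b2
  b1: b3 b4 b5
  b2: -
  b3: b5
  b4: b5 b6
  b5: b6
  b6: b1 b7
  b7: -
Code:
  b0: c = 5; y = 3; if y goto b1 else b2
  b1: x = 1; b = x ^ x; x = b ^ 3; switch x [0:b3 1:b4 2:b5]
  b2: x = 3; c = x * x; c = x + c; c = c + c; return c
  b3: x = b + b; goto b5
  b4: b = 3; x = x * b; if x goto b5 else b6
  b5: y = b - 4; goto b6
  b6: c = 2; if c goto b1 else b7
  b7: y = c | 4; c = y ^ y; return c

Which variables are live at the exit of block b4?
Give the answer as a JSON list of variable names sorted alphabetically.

Per-block:
  b0 def {c,y} use ∅
  b1 def {b,x} use ∅
  b2 def {c,x} use ∅
  b3 def {x} use {b}
  b4 def {b,x} use {x}
  b5 def {y} use {b}
  b6 def {c} use ∅
  b7 def {c,y} use {c}

Live sets:
  b0 li=∅ lo=∅
  b1 li=∅ lo={b,x}
  b2 li=∅ lo=∅
  b3 li={b} lo={b}
  b4 li={x} lo={b}
  b5 li={b} lo=∅
  b6 li=∅ lo={c}
  b7 li={c} lo=∅

live-out(b4) = ["b"]

Answer: ["b"]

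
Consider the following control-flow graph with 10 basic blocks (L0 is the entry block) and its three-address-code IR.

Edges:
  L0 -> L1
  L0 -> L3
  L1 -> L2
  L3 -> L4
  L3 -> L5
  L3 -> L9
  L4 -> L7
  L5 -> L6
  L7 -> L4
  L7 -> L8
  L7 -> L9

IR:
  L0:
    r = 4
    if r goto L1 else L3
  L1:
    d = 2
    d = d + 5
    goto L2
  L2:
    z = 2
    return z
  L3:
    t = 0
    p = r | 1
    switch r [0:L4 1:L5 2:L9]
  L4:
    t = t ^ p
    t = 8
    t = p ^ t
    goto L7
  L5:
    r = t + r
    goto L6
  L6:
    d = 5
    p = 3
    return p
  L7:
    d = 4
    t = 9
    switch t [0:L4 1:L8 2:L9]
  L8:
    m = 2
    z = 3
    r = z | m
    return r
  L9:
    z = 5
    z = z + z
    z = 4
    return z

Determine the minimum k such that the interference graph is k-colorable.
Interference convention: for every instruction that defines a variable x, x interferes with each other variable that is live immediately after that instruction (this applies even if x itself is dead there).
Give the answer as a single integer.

Answer: 3

Analysis:
Block summaries:
  L0: {r} / ∅
  L1: {d} / ∅
  L2: {z} / ∅
  L3: {p,t} / {r}
  L4: {t} / {p,t}
  L5: {r} / {r,t}
  L6: {d,p} / ∅
  L7: {d,t} / ∅
  L8: {m,r,z} / ∅
  L9: {z} / ∅

Backward fixpoint:
  L0 li=∅ lo={r}
  L1 li=∅ lo=∅
  L2 li=∅ lo=∅
  L3 li={r} lo={p,r,t}
  L4 li={p,t} lo={p}
  L5 li={r,t} lo=∅
  L6 li=∅ lo=∅
  L7 li={p} lo={p,t}
  L8 li=∅ lo=∅
  L9 li=∅ lo=∅

Interference:
  d↔{p}
  m↔{z}
  p↔{d,r,t}
  r↔{p,t}
  t↔{p,r}
  z↔{m}

Registers:
  lower bound: {p,r,t} mutually conflict ⇒ χ ≥ 3
  assign d→R1 m→R0 p→R0 r→R1 t→R2 z→R1 — no edge inside a register ⇒ χ ≤ 3
  χ = 3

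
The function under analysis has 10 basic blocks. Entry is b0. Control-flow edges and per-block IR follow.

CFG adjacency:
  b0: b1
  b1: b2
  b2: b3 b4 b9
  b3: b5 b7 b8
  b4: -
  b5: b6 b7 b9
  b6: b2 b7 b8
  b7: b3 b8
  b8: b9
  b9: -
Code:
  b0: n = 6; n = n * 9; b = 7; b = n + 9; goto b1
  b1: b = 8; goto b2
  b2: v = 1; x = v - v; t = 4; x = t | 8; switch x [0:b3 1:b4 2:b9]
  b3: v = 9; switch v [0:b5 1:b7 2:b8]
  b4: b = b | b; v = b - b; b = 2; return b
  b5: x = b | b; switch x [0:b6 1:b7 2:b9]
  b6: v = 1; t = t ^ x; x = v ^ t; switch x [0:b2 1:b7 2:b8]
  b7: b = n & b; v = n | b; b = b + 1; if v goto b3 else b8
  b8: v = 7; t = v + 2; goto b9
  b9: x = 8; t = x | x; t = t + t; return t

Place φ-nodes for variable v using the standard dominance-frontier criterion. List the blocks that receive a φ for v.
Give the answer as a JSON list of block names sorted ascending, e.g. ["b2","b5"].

idom tree: b1←b0 b2←b1 b3←b2 b4←b2 b5←b3 b6←b5 b7←b3 b8←b3 b9←b2
Join-block Dom:
  b2: preds {b1,b6}: {b0,b1} ∩ {b0,b1,b2,b3,b5,b6} = {b0,b1}; idom=b1
  b3: preds {b2,b7}: {b0,b1,b2} ∩ {b0,b1,b2,b3,b7} = {b0,b1,b2}; idom=b2
  b7: preds {b3,b5,b6}: {b0,b1,b2,b3} ∩ {b0,b1,b2,b3,b5} ∩ {b0,b1,b2,b3,b5,b6} = {b0,b1,b2,b3}; idom=b3
  b8: preds {b3,b6,b7}: {b0,b1,b2,b3} ∩ {b0,b1,b2,b3,b5,b6} ∩ {b0,b1,b2,b3,b7} = {b0,b1,b2,b3}; idom=b3
  b9: preds {b2,b5,b8}: {b0,b1,b2} ∩ {b0,b1,b2,b3,b5} ∩ {b0,b1,b2,b3,b8} = {b0,b1,b2}; idom=b2

DF walk-up:
  b2←b1: walk · to b1
  b2←b6: walk b6→b5→b3→b2 to b1
  b3←b2: walk · to b2
  b3←b7: walk b7→b3 to b2
  b7←b3: walk · to b3
  b7←b5: walk b5 to b3
  b7←b6: walk b6→b5 to b3
  b8←b3: walk · to b3
  b8←b6: walk b6→b5 to b3
  b8←b7: walk b7 to b3
  b9←b2: walk · to b2
  b9←b5: walk b5→b3 to b2
  b9←b8: walk b8→b3 to b2
  b0 → ∅
  b1 → ∅
  b2 → {b2}
  b3 → {b2,b3,b9}
  b4 → ∅
  b5 → {b2,b7,b8,b9}
  b6 → {b2,b7,b8}
  b7 → {b3,b8}
  b8 → {b9}
  b9 → ∅

φ for v: defs {b2,b3,b4,b6,b7,b8}
  DF⁺ = {b2,b3,b7,b8,b9}

Answer: ["b2", "b3", "b7", "b8", "b9"]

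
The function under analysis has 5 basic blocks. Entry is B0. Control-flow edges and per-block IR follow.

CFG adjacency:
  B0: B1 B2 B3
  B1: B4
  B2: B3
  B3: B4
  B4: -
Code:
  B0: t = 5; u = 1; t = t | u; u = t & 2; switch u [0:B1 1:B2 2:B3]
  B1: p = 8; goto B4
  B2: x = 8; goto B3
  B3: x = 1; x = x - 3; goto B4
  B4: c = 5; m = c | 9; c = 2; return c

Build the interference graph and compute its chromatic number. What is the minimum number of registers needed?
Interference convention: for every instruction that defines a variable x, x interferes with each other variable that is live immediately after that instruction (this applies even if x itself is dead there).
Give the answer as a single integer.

Per-block:
  B0: {t,u} / ∅
  B1: {p} / ∅
  B2: {x} / ∅
  B3: {x} / ∅
  B4: {c,m} / ∅

Backward fixpoint:
  B0 li=∅ lo=∅
  B1 li=∅ lo=∅
  B2 li=∅ lo=∅
  B3 li=∅ lo=∅
  B4 li=∅ lo=∅

Interference:
  c — ∅
  m — ∅
  p — ∅
  t — {u}
  u — {t}
  x — ∅

Chromatic number:
  clique {t,u} ⇒ need ≥ 2
  assign c→r0 m→r0 p→r0 t→r0 u→r1 x→r0 — no edge inside a register ⇒ χ ≤ 2
  χ = 2

Answer: 2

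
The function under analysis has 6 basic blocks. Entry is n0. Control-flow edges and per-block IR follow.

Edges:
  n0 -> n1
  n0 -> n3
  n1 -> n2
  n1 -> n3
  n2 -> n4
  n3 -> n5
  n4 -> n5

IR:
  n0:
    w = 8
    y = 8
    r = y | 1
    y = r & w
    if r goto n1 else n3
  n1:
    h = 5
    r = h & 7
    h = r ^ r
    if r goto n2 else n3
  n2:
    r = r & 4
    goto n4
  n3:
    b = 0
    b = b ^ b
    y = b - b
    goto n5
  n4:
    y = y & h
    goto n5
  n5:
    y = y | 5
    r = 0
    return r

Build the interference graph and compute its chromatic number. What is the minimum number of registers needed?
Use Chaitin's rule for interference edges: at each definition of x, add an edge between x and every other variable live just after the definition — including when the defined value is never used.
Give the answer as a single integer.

Answer: 3

Analysis:
def/use:
  n0: def={r,w,y} ue=∅
  n1: def={h,r} ue=∅
  n2: def={r} ue={r}
  n3: def={b,y} ue=∅
  n4: def={y} ue={h,y}
  n5: def={r,y} ue={y}

Live sets:
  n0: in=∅ out={y}
  n1: in={y} out={h,r,y}
  n2: in={h,r,y} out={h,y}
  n3: in=∅ out={y}
  n4: in={h,y} out={y}
  n5: in={y} out=∅

Conflict graph:
  b — ∅
  h — {r,y}
  r — {h,w,y}
  w — {r,y}
  y — {h,r,w}

Chromatic number:
  lower bound: {h,r,y} mutually conflict ⇒ χ ≥ 3
  3-colouring: r0={b,r}  r1={y}  r2={h,w}
  χ = 3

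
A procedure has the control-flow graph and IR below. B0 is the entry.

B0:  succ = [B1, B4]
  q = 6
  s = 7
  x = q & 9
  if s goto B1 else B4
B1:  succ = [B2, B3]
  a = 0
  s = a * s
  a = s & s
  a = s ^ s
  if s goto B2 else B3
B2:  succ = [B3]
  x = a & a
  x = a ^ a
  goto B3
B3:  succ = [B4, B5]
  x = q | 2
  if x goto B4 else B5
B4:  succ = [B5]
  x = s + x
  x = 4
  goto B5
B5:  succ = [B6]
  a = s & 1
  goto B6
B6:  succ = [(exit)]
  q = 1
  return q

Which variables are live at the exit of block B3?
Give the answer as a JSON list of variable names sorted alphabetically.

Answer: ["s", "x"]

Derivation:
Block summaries:
  B0: {q,s,x} / ∅
  B1: {a,s} / {s}
  B2: {x} / {a}
  B3: {x} / {q}
  B4: {x} / {s,x}
  B5: {a} / {s}
  B6: {q} / ∅

Live sets:
  B0: in=∅ out={q,s,x}
  B1: in={q,s} out={a,q,s}
  B2: in={a,q,s} out={q,s}
  B3: in={q,s} out={s,x}
  B4: in={s,x} out={s}
  B5: in={s} out=∅
  B6: in=∅ out=∅

live-out(B3) = ["s", "x"]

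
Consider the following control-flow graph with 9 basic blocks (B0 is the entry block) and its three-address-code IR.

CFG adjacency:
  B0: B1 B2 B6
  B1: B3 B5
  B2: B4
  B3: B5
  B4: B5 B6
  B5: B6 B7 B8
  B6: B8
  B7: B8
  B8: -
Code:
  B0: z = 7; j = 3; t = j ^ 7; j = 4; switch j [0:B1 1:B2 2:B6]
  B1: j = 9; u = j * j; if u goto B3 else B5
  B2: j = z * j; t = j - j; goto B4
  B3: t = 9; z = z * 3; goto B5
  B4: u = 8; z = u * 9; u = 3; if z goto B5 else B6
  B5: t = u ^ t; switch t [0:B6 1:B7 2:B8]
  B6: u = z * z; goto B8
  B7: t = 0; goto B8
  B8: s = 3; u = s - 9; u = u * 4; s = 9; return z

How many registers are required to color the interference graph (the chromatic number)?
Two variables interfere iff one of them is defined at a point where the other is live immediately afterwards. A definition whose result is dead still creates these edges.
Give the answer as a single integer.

Answer: 3

Derivation:
Block summaries:
  B0: def={j,t,z} ue=∅
  B1: def={j,u} ue=∅
  B2: def={j,t} ue={j,z}
  B3: def={t,z} ue={z}
  B4: def={u,z} ue=∅
  B5: def={t} ue={t,u}
  B6: def={u} ue={z}
  B7: def={t} ue=∅
  B8: def={s,u} ue={z}

Backward fixpoint:
  live B0: ∅→{j,t,z}
  live B1: {t,z}→{t,u,z}
  live B2: {j,z}→{t}
  live B3: {u,z}→{t,u,z}
  live B4: {t}→{t,u,z}
  live B5: {t,u,z}→{z}
  live B6: {z}→{z}
  live B7: {z}→{z}
  live B8: {z}→∅

Interfere edges:
  j: {t,z}
  s: {z}
  t: {j,u,z}
  u: {t,z}
  z: {j,s,t,u}

Chromatic number:
  {j,t,z} pairwise interfere (3-clique) ⇒ χ ≥ 3
  assign j→c2 s→c1 t→c1 u→c2 z→c0 — no edge inside a register ⇒ χ ≤ 3
  χ = 3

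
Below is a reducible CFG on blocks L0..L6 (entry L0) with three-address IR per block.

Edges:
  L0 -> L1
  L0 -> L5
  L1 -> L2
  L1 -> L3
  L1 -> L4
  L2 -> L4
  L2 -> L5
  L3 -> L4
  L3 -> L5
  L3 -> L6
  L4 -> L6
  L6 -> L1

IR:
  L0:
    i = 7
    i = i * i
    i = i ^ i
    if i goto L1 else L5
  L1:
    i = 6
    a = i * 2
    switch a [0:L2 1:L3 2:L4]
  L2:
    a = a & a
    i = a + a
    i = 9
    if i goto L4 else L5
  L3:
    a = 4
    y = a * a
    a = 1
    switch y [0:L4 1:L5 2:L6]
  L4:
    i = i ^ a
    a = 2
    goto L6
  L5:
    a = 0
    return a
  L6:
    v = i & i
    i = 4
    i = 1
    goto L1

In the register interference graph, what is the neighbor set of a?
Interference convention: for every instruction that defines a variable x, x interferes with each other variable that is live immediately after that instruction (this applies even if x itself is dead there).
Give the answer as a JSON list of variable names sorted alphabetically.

Answer: ["i", "y"]

Analysis:
def/use:
  L0: def={i} ue=∅
  L1: def={a,i} ue=∅
  L2: def={a,i} ue={a}
  L3: def={a,y} ue=∅
  L4: def={a,i} ue={a,i}
  L5: def={a} ue=∅
  L6: def={i,v} ue={i}

Backward fixpoint:
  L0 li=∅ lo=∅
  L1 li=∅ lo={a,i}
  L2 li={a} lo={a,i}
  L3 li={i} lo={a,i}
  L4 li={a,i} lo={i}
  L5 li=∅ lo=∅
  L6 li={i} lo=∅

Interference:
  a: {i,y}
  i: {a,y}
  v: ∅
  y: {a,i}

N(a) = ["i", "y"]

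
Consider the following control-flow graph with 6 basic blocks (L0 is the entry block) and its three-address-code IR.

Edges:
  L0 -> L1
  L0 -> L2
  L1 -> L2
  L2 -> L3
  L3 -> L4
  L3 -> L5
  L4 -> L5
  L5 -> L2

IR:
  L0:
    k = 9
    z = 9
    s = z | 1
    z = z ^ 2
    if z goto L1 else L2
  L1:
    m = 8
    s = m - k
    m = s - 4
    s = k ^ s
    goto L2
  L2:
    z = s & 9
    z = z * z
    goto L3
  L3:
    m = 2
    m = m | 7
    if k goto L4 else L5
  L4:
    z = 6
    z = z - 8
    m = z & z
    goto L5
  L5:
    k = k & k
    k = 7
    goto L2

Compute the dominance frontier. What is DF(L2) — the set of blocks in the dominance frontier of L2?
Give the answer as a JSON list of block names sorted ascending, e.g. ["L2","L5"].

Answer: ["L2"]

Working:
idom tree: L1←L0 L2←L0 L3←L2 L4←L3 L5←L3
Dom∩ at merges:
  L2: preds {L0,L1,L5}: {L0} ∩ {L0,L1} ∩ {L0,L2,L3,L5} = {L0}; idom=L0
  L5: preds {L3,L4}: {L0,L2,L3} ∩ {L0,L2,L3,L4} = {L0,L2,L3}; idom=L3

Frontier:
  L2←L0: walk · to L0
  L2←L1: walk L1 to L0
  L2←L5: walk L5→L3→L2 to L0
  L5←L3: walk · to L3
  L5←L4: walk L4 to L3
  DF(L0)=∅
  DF(L1)={L2}
  DF(L2)={L2}
  DF(L3)={L2}
  DF(L4)={L5}
  DF(L5)={L2}

DF(L2) = ["L2"]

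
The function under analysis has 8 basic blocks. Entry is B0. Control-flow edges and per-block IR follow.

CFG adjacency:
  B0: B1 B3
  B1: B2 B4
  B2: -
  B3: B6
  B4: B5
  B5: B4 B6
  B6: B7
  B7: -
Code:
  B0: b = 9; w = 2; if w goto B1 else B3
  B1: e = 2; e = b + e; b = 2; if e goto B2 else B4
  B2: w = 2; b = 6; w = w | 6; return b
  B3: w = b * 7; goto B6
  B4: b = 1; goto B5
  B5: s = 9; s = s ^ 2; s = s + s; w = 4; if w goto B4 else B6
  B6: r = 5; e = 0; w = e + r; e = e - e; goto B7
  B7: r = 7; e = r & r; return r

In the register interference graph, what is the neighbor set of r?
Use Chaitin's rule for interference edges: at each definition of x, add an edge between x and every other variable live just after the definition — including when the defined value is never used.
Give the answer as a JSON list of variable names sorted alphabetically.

Answer: ["e"]

Analysis:
def/use:
  B0: {b,w} / ∅
  B1: {b,e} / {b}
  B2: {b,w} / ∅
  B3: {w} / {b}
  B4: {b} / ∅
  B5: {s,w} / ∅
  B6: {e,r,w} / ∅
  B7: {e,r} / ∅

Live sets:
  B0 li=∅ lo={b}
  B1 li={b} lo=∅
  B2 li=∅ lo=∅
  B3 li={b} lo=∅
  B4 li=∅ lo=∅
  B5 li=∅ lo=∅
  B6 li=∅ lo=∅
  B7 li=∅ lo=∅

Conflict graph:
  b: {e,w}
  e: {b,r,w}
  r: {e}
  s: ∅
  w: {b,e}

N(r) = ["e"]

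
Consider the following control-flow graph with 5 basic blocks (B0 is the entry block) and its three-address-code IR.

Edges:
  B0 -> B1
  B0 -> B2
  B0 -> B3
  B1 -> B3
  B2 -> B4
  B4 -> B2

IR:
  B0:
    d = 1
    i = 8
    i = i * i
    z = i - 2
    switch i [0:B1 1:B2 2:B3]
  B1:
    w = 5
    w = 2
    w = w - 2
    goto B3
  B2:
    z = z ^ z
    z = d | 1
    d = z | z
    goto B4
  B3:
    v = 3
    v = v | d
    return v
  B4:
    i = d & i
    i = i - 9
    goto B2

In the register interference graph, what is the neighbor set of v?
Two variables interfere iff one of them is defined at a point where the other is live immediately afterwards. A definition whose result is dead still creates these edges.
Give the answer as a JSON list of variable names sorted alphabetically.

Answer: ["d"]

Working:
Block summaries:
  B0 def {d,i,z} use ∅
  B1 def {w} use ∅
  B2 def {d,z} use {d,z}
  B3 def {v} use {d}
  B4 def {i} use {d,i}

Live sets:
  live B0: ∅→{d,i,z}
  live B1: {d}→{d}
  live B2: {d,i,z}→{d,i,z}
  live B3: {d}→∅
  live B4: {d,i,z}→{d,i,z}

Conflict graph:
  d — {i,v,w,z}
  i — {d,z}
  v — {d}
  w — {d}
  z — {d,i}

N(v) = ["d"]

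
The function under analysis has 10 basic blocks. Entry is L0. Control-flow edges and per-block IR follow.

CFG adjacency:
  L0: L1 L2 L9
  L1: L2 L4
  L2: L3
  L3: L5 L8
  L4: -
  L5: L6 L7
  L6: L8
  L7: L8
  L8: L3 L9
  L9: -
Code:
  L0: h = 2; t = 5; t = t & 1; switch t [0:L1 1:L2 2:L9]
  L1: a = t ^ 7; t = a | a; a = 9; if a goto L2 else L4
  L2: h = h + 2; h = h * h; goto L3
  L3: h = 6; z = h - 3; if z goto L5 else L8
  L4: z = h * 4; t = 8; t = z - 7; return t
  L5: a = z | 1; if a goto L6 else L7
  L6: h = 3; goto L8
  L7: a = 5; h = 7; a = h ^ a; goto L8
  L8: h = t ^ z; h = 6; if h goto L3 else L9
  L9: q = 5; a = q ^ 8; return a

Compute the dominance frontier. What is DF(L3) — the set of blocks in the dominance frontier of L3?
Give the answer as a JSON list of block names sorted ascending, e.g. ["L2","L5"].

Answer: ["L3", "L9"]

Analysis:
idom tree: L1←L0 L2←L0 L3←L2 L4←L1 L5←L3 L6←L5 L7←L5 L8←L3 L9←L0
Dom∩ at merges:
  L2: preds {L0,L1}: {L0} ∩ {L0,L1} = {L0}; idom=L0
  L3: preds {L2,L8}: {L0,L2} ∩ {L0,L2,L3,L8} = {L0,L2}; idom=L2
  L8: preds {L3,L6,L7}: {L0,L2,L3} ∩ {L0,L2,L3,L5,L6} ∩ {L0,L2,L3,L5,L7} = {L0,L2,L3}; idom=L3
  L9: preds {L0,L8}: {L0} ∩ {L0,L2,L3,L8} = {L0}; idom=L0

DF walk-up:
  L2←L0: walk · to L0
  L2←L1: walk L1 to L0
  L3←L2: walk · to L2
  L3←L8: walk L8→L3 to L2
  L8←L3: walk · to L3
  L8←L6: walk L6→L5 to L3
  L8←L7: walk L7→L5 to L3
  L9←L0: walk · to L0
  L9←L8: walk L8→L3→L2 to L0
  DF(L0)=∅
  DF(L1)={L2}
  DF(L2)={L9}
  DF(L3)={L3,L9}
  DF(L4)=∅
  DF(L5)={L8}
  DF(L6)={L8}
  DF(L7)={L8}
  DF(L8)={L3,L9}
  DF(L9)=∅

DF(L3) = ["L3", "L9"]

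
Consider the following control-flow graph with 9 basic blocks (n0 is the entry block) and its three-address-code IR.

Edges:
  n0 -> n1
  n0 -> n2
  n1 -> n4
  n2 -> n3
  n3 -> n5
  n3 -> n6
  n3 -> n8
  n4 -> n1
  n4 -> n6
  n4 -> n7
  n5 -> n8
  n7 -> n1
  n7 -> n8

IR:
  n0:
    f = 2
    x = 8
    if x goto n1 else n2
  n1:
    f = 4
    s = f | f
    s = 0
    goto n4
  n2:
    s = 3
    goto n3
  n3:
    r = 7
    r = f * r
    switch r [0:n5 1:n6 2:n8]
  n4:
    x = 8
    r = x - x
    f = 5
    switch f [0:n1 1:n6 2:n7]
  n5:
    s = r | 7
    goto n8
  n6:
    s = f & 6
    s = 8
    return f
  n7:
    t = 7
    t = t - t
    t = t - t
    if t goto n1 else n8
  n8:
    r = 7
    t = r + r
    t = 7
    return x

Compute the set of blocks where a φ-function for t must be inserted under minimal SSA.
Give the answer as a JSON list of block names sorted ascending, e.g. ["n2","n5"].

Answer: ["n1", "n6", "n8"]

Working:
idom tree: n1←n0 n2←n0 n3←n2 n4←n1 n5←n3 n6←n0 n7←n4 n8←n0
Dom∩ at merges:
  n1: preds {n0,n4,n7}: {n0} ∩ {n0,n1,n4} ∩ {n0,n1,n4,n7} = {n0}; idom=n0
  n6: preds {n3,n4}: {n0,n2,n3} ∩ {n0,n1,n4} = {n0}; idom=n0
  n8: preds {n3,n5,n7}: {n0,n2,n3} ∩ {n0,n2,n3,n5} ∩ {n0,n1,n4,n7} = {n0}; idom=n0

DF derivation:
  n1←n0: walk · to n0
  n1←n4: walk n4→n1 to n0
  n1←n7: walk n7→n4→n1 to n0
  n6←n3: walk n3→n2 to n0
  n6←n4: walk n4→n1 to n0
  n8←n3: walk n3→n2 to n0
  n8←n5: walk n5→n3→n2 to n0
  n8←n7: walk n7→n4→n1 to n0
  DF(n0)=∅
  DF(n1)={n1,n6,n8}
  DF(n2)={n6,n8}
  DF(n3)={n6,n8}
  DF(n4)={n1,n6,n8}
  DF(n5)={n8}
  DF(n6)=∅
  DF(n7)={n1,n8}
  DF(n8)=∅

φ for t: defs {n7,n8}
  DF⁺ = {n1,n6,n8}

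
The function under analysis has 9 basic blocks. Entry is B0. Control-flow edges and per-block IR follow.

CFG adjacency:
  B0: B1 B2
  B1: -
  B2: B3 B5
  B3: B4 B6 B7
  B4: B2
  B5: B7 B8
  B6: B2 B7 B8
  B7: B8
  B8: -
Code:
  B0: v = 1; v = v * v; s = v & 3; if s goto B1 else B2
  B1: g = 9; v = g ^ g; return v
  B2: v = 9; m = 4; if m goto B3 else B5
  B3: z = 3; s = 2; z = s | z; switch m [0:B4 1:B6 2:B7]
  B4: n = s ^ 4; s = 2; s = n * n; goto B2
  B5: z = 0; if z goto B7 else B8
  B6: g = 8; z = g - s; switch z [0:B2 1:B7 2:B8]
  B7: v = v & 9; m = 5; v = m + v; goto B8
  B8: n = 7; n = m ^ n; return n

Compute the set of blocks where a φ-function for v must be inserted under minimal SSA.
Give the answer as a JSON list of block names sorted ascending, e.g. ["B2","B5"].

Answer: ["B2", "B8"]

Analysis:
idom tree: B1←B0 B2←B0 B3←B2 B4←B3 B5←B2 B6←B3 B7←B2 B8←B2
Dom∩ at merges:
  B2: preds {B0,B4,B6}: {B0} ∩ {B0,B2,B3,B4} ∩ {B0,B2,B3,B6} = {B0}; idom=B0
  B7: preds {B3,B5,B6}: {B0,B2,B3} ∩ {B0,B2,B5} ∩ {B0,B2,B3,B6} = {B0,B2}; idom=B2
  B8: preds {B5,B6,B7}: {B0,B2,B5} ∩ {B0,B2,B3,B6} ∩ {B0,B2,B7} = {B0,B2}; idom=B2

DF walk-up:
  join B2 pred B0: · stop@B0
  join B2 pred B4: B4→B3→B2 stop@B0
  join B2 pred B6: B6→B3→B2 stop@B0
  join B7 pred B3: B3 stop@B2
  join B7 pred B5: B5 stop@B2
  join B7 pred B6: B6→B3 stop@B2
  join B8 pred B5: B5 stop@B2
  join B8 pred B6: B6→B3 stop@B2
  join B8 pred B7: B7 stop@B2
  B0 → ∅
  B1 → ∅
  B2 → {B2}
  B3 → {B2,B7,B8}
  B4 → {B2}
  B5 → {B7,B8}
  B6 → {B2,B7,B8}
  B7 → {B8}
  B8 → ∅

φ for v: defs {B0,B1,B2,B7}
  DF⁺ = {B2,B8}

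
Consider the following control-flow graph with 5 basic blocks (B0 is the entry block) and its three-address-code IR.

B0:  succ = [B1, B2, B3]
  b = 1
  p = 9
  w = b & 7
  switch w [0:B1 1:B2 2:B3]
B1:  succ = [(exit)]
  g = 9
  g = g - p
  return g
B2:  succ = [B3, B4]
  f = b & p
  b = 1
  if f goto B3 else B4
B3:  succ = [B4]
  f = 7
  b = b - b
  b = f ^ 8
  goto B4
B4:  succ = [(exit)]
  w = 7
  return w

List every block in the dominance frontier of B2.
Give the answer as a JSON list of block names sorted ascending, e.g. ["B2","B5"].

idom tree: B1←B0 B2←B0 B3←B0 B4←B0
Join-block Dom:
  B3: preds {B0,B2}: {B0} ∩ {B0,B2} = {B0}; idom=B0
  B4: preds {B2,B3}: {B0,B2} ∩ {B0,B3} = {B0}; idom=B0

DF walk-up:
  join B3 pred B0: · stop@B0
  join B3 pred B2: B2 stop@B0
  join B4 pred B2: B2 stop@B0
  join B4 pred B3: B3 stop@B0
  DF(B0)=∅
  DF(B1)=∅
  DF(B2)={B3,B4}
  DF(B3)={B4}
  DF(B4)=∅

DF(B2) = ["B3", "B4"]

Answer: ["B3", "B4"]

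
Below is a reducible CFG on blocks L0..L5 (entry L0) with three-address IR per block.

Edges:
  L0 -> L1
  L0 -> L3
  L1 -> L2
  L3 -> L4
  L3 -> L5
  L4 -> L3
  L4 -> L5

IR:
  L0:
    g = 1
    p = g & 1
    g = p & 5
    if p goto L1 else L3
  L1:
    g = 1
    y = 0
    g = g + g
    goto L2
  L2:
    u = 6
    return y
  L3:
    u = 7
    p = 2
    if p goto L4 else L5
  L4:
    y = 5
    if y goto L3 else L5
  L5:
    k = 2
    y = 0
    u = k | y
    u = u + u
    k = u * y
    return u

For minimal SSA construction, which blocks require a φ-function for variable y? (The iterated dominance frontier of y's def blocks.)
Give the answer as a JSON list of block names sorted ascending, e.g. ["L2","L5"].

Answer: ["L3", "L5"]

Analysis:
idom tree: L1←L0 L2←L1 L3←L0 L4←L3 L5←L3
Dom∩ at merges:
  L3: preds {L0,L4}: {L0} ∩ {L0,L3,L4} = {L0}; idom=L0
  L5: preds {L3,L4}: {L0,L3} ∩ {L0,L3,L4} = {L0,L3}; idom=L3

Frontier:
  L3←L0: walk · to L0
  L3←L4: walk L4→L3 to L0
  L5←L3: walk · to L3
  L5←L4: walk L4 to L3
  L0: DF=∅
  L1: DF=∅
  L2: DF=∅
  L3: DF={L3}
  L4: DF={L3,L5}
  L5: DF=∅

φ for y: defs {L1,L4,L5}
  DF⁺ = {L3,L5}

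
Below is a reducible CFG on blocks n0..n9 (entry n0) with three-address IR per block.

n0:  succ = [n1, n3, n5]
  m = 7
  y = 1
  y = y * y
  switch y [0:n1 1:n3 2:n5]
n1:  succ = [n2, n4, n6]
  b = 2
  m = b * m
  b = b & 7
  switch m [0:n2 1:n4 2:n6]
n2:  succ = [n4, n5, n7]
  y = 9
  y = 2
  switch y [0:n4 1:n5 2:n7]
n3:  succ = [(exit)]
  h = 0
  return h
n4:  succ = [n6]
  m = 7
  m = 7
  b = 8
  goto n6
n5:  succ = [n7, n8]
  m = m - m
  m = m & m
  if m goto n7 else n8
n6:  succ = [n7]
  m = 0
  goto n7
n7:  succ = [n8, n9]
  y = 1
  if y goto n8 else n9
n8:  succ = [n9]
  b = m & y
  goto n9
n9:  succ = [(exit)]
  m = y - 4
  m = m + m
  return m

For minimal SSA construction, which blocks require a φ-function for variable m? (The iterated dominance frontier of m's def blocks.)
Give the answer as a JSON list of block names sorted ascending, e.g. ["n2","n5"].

idom tree: n1←n0 n2←n1 n3←n0 n4←n1 n5←n0 n6←n1 n7←n0 n8←n0 n9←n0
Join-block Dom:
  n4: preds {n1,n2}: {n0,n1} ∩ {n0,n1,n2} = {n0,n1}; idom=n1
  n5: preds {n0,n2}: {n0} ∩ {n0,n1,n2} = {n0}; idom=n0
  n6: preds {n1,n4}: {n0,n1} ∩ {n0,n1,n4} = {n0,n1}; idom=n1
  n7: preds {n2,n5,n6}: {n0,n1,n2} ∩ {n0,n5} ∩ {n0,n1,n6} = {n0}; idom=n0
  n8: preds {n5,n7}: {n0,n5} ∩ {n0,n7} = {n0}; idom=n0
  n9: preds {n7,n8}: {n0,n7} ∩ {n0,n8} = {n0}; idom=n0

Frontier:
  n4←n1: walk · to n1
  n4←n2: walk n2 to n1
  n5←n0: walk · to n0
  n5←n2: walk n2→n1 to n0
  n6←n1: walk · to n1
  n6←n4: walk n4 to n1
  n7←n2: walk n2→n1 to n0
  n7←n5: walk n5 to n0
  n7←n6: walk n6→n1 to n0
  n8←n5: walk n5 to n0
  n8←n7: walk n7 to n0
  n9←n7: walk n7 to n0
  n9←n8: walk n8 to n0
  n0 → ∅
  n1 → {n5,n7}
  n2 → {n4,n5,n7}
  n3 → ∅
  n4 → {n6}
  n5 → {n7,n8}
  n6 → {n7}
  n7 → {n8,n9}
  n8 → {n9}
  n9 → ∅

φ for m: defs {n0,n1,n4,n5,n6,n9}
  DF⁺ = {n5,n6,n7,n8,n9}

Answer: ["n5", "n6", "n7", "n8", "n9"]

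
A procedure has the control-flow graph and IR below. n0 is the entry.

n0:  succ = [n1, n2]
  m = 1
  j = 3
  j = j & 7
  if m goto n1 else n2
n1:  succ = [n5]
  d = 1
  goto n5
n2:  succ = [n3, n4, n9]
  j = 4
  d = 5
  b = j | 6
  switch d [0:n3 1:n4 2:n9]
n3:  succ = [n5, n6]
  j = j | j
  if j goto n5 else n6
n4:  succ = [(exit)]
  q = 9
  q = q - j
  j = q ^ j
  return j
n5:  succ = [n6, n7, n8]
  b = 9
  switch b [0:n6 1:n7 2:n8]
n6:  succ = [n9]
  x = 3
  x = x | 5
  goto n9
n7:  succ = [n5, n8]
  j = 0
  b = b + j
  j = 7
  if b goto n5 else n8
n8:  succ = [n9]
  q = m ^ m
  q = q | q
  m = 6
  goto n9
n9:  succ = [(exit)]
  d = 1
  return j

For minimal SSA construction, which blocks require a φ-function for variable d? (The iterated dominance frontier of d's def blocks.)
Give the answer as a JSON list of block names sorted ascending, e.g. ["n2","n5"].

idom tree: n1←n0 n2←n0 n3←n2 n4←n2 n5←n0 n6←n0 n7←n5 n8←n5 n9←n0
Dom at joins:
  n5: preds {n1,n3,n7}: {n0,n1} ∩ {n0,n2,n3} ∩ {n0,n5,n7} = {n0}; idom=n0
  n6: preds {n3,n5}: {n0,n2,n3} ∩ {n0,n5} = {n0}; idom=n0
  n8: preds {n5,n7}: {n0,n5} ∩ {n0,n5,n7} = {n0,n5}; idom=n5
  n9: preds {n2,n6,n8}: {n0,n2} ∩ {n0,n6} ∩ {n0,n5,n8} = {n0}; idom=n0

Frontier:
  n5←n1: walk n1 to n0
  n5←n3: walk n3→n2 to n0
  n5←n7: walk n7→n5 to n0
  n6←n3: walk n3→n2 to n0
  n6←n5: walk n5 to n0
  n8←n5: walk · to n5
  n8←n7: walk n7 to n5
  n9←n2: walk n2 to n0
  n9←n6: walk n6 to n0
  n9←n8: walk n8→n5 to n0
  DF(n0)=∅
  DF(n1)={n5}
  DF(n2)={n5,n6,n9}
  DF(n3)={n5,n6}
  DF(n4)=∅
  DF(n5)={n5,n6,n9}
  DF(n6)={n9}
  DF(n7)={n5,n8}
  DF(n8)={n9}
  DF(n9)=∅

φ for d: defs {n1,n2,n9}
  DF⁺ = {n5,n6,n9}

Answer: ["n5", "n6", "n9"]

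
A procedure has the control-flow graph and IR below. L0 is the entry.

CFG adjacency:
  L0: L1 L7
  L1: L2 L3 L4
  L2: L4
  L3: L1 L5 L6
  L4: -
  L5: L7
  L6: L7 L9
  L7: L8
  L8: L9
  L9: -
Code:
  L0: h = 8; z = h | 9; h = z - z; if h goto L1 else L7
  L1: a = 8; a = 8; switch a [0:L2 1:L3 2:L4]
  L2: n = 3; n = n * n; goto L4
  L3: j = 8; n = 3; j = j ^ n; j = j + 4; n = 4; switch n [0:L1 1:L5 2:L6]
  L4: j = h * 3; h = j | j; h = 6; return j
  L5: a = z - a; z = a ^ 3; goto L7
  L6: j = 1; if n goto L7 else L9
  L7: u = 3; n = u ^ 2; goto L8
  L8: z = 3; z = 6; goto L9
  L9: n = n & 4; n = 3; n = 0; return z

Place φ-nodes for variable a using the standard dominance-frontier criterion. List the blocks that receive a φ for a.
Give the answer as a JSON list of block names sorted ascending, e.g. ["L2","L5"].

Answer: ["L1", "L7", "L9"]

Derivation:
idom tree: L1←L0 L2←L1 L3←L1 L4←L1 L5←L3 L6←L3 L7←L0 L8←L7 L9←L0
Dom∩ at merges:
  L1: preds {L0,L3}: {L0} ∩ {L0,L1,L3} = {L0}; idom=L0
  L4: preds {L1,L2}: {L0,L1} ∩ {L0,L1,L2} = {L0,L1}; idom=L1
  L7: preds {L0,L5,L6}: {L0} ∩ {L0,L1,L3,L5} ∩ {L0,L1,L3,L6} = {L0}; idom=L0
  L9: preds {L6,L8}: {L0,L1,L3,L6} ∩ {L0,L7,L8} = {L0}; idom=L0

DF derivation:
  L1←L0: walk · to L0
  L1←L3: walk L3→L1 to L0
  L4←L1: walk · to L1
  L4←L2: walk L2 to L1
  L7←L0: walk · to L0
  L7←L5: walk L5→L3→L1 to L0
  L7←L6: walk L6→L3→L1 to L0
  L9←L6: walk L6→L3→L1 to L0
  L9←L8: walk L8→L7 to L0
  L0 → ∅
  L1 → {L1,L7,L9}
  L2 → {L4}
  L3 → {L1,L7,L9}
  L4 → ∅
  L5 → {L7}
  L6 → {L7,L9}
  L7 → {L9}
  L8 → {L9}
  L9 → ∅

φ for a: defs {L1,L5}
  DF⁺ = {L1,L7,L9}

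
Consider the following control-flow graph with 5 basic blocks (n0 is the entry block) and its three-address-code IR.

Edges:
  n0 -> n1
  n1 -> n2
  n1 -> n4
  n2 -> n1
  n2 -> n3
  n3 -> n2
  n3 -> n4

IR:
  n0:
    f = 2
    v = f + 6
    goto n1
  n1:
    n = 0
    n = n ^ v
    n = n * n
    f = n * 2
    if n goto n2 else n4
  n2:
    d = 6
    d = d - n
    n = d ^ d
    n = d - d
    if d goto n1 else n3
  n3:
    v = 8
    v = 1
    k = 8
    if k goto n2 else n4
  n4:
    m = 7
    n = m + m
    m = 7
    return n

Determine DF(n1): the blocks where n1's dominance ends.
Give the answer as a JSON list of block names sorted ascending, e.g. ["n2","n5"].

Answer: ["n1"]

Derivation:
idom tree: n1←n0 n2←n1 n3←n2 n4←n1
Dom∩ at merges:
  n1: preds {n0,n2}: {n0} ∩ {n0,n1,n2} = {n0}; idom=n0
  n2: preds {n1,n3}: {n0,n1} ∩ {n0,n1,n2,n3} = {n0,n1}; idom=n1
  n4: preds {n1,n3}: {n0,n1} ∩ {n0,n1,n2,n3} = {n0,n1}; idom=n1

Frontier:
  join n1 pred n0: · stop@n0
  join n1 pred n2: n2→n1 stop@n0
  join n2 pred n1: · stop@n1
  join n2 pred n3: n3→n2 stop@n1
  join n4 pred n1: · stop@n1
  join n4 pred n3: n3→n2 stop@n1
  n0 → ∅
  n1 → {n1}
  n2 → {n1,n2,n4}
  n3 → {n2,n4}
  n4 → ∅

DF(n1) = ["n1"]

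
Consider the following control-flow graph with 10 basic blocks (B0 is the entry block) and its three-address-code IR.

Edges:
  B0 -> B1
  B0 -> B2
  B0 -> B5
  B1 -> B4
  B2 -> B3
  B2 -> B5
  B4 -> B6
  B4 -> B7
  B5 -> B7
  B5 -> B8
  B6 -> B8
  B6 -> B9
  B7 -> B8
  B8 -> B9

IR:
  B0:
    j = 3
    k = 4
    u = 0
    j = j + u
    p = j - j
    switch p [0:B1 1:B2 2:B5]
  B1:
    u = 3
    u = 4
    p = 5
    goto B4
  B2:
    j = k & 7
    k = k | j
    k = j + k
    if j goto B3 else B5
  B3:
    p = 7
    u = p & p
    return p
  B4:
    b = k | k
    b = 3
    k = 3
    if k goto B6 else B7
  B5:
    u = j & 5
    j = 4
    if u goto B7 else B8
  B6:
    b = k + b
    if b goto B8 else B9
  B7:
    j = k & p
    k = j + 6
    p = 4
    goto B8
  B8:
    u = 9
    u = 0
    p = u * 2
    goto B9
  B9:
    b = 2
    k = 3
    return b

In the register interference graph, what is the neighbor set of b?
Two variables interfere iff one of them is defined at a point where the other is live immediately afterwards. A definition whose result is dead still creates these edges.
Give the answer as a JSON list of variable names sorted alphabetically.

Answer: ["k", "p"]

Analysis:
def/use:
  B0 def {j,k,p,u} use ∅
  B1 def {p,u} use ∅
  B2 def {j,k} use {k}
  B3 def {p,u} use ∅
  B4 def {b,k} use {k}
  B5 def {j,u} use {j}
  B6 def {b} use {b,k}
  B7 def {j,k,p} use {k,p}
  B8 def {p,u} use ∅
  B9 def {b,k} use ∅

Liveness:
  live B0: ∅→{j,k,p}
  live B1: {k}→{k,p}
  live B2: {k,p}→{j,k,p}
  live B3: ∅→∅
  live B4: {k,p}→{b,k,p}
  live B5: {j,k,p}→{k,p}
  live B6: {b,k}→∅
  live B7: {k,p}→∅
  live B8: ∅→∅
  live B9: ∅→∅

Interfere edges:
  b: {k,p}
  j: {k,p,u}
  k: {b,j,p,u}
  p: {b,j,k,u}
  u: {j,k,p}

N(b) = ["k", "p"]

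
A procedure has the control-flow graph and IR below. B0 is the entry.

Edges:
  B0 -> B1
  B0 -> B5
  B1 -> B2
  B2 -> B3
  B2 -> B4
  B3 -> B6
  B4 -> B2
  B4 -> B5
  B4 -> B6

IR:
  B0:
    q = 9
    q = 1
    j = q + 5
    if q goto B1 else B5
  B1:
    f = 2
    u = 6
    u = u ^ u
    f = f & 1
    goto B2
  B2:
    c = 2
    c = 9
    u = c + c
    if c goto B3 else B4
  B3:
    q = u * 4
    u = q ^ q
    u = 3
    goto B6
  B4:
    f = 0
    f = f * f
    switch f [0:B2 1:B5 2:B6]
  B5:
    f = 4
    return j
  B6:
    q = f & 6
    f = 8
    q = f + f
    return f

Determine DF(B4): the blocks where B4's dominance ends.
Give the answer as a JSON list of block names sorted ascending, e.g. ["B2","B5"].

idom tree: B1←B0 B2←B1 B3←B2 B4←B2 B5←B0 B6←B2
Dom at joins:
  B2: preds {B1,B4}: {B0,B1} ∩ {B0,B1,B2,B4} = {B0,B1}; idom=B1
  B5: preds {B0,B4}: {B0} ∩ {B0,B1,B2,B4} = {B0}; idom=B0
  B6: preds {B3,B4}: {B0,B1,B2,B3} ∩ {B0,B1,B2,B4} = {B0,B1,B2}; idom=B2

DF derivation:
  B2←B1: walk · to B1
  B2←B4: walk B4→B2 to B1
  B5←B0: walk · to B0
  B5←B4: walk B4→B2→B1 to B0
  B6←B3: walk B3 to B2
  B6←B4: walk B4 to B2
  DF(B0)=∅
  DF(B1)={B5}
  DF(B2)={B2,B5}
  DF(B3)={B6}
  DF(B4)={B2,B5,B6}
  DF(B5)=∅
  DF(B6)=∅

DF(B4) = ["B2", "B5", "B6"]

Answer: ["B2", "B5", "B6"]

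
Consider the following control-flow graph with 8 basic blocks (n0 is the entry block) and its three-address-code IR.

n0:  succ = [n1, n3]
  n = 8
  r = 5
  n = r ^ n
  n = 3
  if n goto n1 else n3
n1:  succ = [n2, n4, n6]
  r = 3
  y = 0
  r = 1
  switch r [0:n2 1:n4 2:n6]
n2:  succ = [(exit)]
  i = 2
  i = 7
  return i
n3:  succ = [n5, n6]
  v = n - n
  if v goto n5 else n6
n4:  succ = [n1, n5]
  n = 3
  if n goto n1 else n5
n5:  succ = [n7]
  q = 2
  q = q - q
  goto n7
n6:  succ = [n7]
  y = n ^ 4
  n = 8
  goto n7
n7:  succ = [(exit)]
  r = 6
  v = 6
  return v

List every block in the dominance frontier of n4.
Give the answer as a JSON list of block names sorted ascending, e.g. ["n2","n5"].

idom tree: n1←n0 n2←n1 n3←n0 n4←n1 n5←n0 n6←n0 n7←n0
Dom at joins:
  n1: preds {n0,n4}: {n0} ∩ {n0,n1,n4} = {n0}; idom=n0
  n5: preds {n3,n4}: {n0,n3} ∩ {n0,n1,n4} = {n0}; idom=n0
  n6: preds {n1,n3}: {n0,n1} ∩ {n0,n3} = {n0}; idom=n0
  n7: preds {n5,n6}: {n0,n5} ∩ {n0,n6} = {n0}; idom=n0

DF derivation:
  join n1 pred n0: · stop@n0
  join n1 pred n4: n4→n1 stop@n0
  join n5 pred n3: n3 stop@n0
  join n5 pred n4: n4→n1 stop@n0
  join n6 pred n1: n1 stop@n0
  join n6 pred n3: n3 stop@n0
  join n7 pred n5: n5 stop@n0
  join n7 pred n6: n6 stop@n0
  DF(n0)=∅
  DF(n1)={n1,n5,n6}
  DF(n2)=∅
  DF(n3)={n5,n6}
  DF(n4)={n1,n5}
  DF(n5)={n7}
  DF(n6)={n7}
  DF(n7)=∅

DF(n4) = ["n1", "n5"]

Answer: ["n1", "n5"]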